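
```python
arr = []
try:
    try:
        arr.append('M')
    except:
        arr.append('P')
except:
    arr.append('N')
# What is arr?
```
['M']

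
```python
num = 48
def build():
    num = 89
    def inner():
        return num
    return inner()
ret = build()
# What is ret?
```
89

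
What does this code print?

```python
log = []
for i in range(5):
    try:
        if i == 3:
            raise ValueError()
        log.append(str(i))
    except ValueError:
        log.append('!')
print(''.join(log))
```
012!4

Exception on i=3 caught, loop continues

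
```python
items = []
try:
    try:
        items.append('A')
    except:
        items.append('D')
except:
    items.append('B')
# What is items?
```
['A']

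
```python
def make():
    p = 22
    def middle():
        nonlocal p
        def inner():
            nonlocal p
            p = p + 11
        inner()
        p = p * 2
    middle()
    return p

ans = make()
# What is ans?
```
66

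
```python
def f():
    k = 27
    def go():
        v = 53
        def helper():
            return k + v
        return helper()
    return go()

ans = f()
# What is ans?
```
80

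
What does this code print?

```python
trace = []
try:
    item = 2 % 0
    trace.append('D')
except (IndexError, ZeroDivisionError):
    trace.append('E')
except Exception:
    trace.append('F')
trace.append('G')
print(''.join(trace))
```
EG

ZeroDivisionError matches tuple containing it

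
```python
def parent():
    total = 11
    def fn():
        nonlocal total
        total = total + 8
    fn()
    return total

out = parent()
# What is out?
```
19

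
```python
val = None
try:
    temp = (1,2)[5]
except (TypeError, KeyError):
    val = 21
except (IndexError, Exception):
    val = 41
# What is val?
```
41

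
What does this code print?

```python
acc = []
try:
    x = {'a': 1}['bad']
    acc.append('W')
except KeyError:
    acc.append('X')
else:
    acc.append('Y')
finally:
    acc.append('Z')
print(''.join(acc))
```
XZ

Exception: except runs, else skipped, finally runs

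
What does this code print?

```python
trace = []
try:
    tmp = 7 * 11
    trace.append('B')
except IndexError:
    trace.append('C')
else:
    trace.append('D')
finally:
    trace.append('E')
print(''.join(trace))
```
BDE

else runs before finally when no exception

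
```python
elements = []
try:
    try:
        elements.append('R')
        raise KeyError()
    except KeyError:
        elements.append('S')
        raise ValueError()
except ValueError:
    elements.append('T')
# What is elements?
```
['R', 'S', 'T']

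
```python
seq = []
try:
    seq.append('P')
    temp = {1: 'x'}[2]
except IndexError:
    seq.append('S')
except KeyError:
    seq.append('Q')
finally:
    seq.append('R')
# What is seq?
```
['P', 'Q', 'R']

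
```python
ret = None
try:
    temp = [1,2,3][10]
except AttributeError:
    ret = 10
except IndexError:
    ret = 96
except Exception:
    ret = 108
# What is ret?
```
96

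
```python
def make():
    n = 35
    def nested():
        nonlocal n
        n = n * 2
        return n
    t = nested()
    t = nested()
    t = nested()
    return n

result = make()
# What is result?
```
280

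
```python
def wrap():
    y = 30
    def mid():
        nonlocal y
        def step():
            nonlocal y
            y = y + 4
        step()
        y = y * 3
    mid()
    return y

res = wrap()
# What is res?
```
102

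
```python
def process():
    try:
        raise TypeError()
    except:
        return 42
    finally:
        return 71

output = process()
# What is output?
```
71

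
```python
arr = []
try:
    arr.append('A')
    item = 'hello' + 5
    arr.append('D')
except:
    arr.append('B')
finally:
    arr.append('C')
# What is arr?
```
['A', 'B', 'C']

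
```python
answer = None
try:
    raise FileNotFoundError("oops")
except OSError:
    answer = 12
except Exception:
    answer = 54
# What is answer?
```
12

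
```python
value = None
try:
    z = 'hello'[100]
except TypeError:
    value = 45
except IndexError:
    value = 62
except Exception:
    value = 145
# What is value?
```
62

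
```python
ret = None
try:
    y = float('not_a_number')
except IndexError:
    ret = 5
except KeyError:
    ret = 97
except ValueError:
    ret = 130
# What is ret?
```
130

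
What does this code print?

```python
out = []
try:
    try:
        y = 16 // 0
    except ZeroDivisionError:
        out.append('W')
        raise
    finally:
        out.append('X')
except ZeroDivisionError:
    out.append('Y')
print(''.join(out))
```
WXY

finally runs before re-raised exception propagates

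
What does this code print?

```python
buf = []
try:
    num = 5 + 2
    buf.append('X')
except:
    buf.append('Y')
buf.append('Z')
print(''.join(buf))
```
XZ

No exception, try block completes normally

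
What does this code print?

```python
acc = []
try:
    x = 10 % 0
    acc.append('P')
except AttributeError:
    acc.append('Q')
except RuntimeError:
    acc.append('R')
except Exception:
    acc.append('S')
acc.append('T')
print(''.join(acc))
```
ST

ZeroDivisionError not specifically caught, falls to Exception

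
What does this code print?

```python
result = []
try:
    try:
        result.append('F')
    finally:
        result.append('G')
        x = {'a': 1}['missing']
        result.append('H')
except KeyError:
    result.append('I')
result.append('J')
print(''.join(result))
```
FGIJ

Exception in inner finally caught by outer except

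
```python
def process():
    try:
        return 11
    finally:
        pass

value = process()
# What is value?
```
11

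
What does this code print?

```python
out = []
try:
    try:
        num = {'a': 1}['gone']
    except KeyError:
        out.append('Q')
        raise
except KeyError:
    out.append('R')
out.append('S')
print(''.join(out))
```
QRS

raise without argument re-raises current exception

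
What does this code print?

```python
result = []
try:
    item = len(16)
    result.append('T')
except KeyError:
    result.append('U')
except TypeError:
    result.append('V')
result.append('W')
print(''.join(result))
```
VW

TypeError is caught by its specific handler, not KeyError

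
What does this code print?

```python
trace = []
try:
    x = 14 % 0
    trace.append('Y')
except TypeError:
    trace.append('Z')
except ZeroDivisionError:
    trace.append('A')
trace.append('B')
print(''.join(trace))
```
AB

ZeroDivisionError is caught by its specific handler, not TypeError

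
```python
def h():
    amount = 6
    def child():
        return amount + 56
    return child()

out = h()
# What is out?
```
62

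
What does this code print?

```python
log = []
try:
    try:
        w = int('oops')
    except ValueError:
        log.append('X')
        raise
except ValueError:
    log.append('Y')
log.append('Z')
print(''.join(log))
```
XYZ

raise without argument re-raises current exception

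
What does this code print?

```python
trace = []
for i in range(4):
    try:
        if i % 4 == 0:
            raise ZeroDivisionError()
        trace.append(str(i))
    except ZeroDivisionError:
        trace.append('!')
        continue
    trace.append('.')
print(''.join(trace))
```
!1.2.3.

continue in except skips rest of loop body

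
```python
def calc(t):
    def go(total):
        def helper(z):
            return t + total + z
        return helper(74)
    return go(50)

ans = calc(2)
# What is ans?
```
126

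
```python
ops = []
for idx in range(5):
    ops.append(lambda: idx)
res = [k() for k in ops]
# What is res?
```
[4, 4, 4, 4, 4]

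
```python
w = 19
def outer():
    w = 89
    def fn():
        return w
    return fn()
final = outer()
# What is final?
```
89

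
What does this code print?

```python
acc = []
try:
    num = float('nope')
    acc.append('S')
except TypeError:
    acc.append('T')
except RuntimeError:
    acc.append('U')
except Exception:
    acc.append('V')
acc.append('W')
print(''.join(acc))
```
VW

ValueError not specifically caught, falls to Exception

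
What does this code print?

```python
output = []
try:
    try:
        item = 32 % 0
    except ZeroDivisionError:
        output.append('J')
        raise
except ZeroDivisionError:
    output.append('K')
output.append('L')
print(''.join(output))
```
JKL

raise without argument re-raises current exception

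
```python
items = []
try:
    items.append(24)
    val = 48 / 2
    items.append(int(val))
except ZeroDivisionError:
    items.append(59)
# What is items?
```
[24, 24]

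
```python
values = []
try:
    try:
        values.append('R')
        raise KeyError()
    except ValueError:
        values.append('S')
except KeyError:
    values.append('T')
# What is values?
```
['R', 'T']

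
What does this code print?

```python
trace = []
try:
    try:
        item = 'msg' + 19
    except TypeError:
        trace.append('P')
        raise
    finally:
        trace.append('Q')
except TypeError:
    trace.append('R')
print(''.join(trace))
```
PQR

finally runs before re-raised exception propagates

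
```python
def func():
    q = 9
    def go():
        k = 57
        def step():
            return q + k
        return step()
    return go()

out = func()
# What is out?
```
66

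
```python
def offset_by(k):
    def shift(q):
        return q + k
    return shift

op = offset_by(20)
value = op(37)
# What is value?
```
57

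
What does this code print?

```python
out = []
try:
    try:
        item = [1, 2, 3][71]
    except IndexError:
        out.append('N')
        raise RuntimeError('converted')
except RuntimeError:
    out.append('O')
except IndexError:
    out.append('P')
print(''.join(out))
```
NO

New RuntimeError raised, caught by outer RuntimeError handler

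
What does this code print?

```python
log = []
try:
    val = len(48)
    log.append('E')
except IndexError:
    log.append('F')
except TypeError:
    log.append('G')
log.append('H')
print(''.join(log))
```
GH

TypeError is caught by its specific handler, not IndexError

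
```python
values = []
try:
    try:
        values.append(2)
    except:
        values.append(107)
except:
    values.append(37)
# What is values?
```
[2]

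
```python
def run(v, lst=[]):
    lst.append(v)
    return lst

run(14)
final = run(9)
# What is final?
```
[14, 9]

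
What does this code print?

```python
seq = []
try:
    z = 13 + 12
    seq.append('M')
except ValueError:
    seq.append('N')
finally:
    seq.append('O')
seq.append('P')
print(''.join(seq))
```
MOP

finally runs after normal execution too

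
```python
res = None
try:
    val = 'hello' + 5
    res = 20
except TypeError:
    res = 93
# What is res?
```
93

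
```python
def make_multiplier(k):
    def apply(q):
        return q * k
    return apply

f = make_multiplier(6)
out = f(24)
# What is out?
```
144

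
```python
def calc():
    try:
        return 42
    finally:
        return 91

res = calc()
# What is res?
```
91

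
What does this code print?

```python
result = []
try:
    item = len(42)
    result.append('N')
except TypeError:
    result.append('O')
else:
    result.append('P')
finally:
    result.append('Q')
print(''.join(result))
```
OQ

Exception: except runs, else skipped, finally runs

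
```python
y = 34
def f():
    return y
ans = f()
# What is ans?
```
34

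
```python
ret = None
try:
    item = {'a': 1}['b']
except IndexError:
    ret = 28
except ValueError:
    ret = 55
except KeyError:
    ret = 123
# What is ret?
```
123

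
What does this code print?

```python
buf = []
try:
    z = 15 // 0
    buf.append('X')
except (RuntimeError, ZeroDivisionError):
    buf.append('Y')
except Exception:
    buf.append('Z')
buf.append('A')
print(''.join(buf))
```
YA

ZeroDivisionError matches tuple containing it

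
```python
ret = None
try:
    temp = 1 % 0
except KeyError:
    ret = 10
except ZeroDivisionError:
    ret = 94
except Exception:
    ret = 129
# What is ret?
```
94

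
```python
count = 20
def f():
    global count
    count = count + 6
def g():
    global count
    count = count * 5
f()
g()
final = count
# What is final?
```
130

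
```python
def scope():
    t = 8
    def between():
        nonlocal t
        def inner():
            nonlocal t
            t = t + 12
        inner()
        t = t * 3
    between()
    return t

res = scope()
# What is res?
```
60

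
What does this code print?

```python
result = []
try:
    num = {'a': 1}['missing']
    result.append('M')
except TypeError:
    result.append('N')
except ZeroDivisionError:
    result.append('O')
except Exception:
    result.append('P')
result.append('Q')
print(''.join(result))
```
PQ

KeyError not specifically caught, falls to Exception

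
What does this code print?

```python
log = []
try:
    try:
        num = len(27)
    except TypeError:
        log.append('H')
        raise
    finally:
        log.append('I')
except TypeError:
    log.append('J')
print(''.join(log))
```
HIJ

finally runs before re-raised exception propagates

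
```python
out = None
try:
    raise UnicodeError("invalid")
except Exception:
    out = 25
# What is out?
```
25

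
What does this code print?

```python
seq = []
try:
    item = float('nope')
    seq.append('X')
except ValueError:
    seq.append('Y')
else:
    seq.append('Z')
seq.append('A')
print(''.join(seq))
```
YA

else block skipped when exception is caught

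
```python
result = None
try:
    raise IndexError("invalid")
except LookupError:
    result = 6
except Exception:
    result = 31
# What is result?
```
6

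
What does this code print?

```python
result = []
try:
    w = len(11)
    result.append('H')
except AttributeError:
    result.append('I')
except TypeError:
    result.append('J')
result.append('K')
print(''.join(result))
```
JK

TypeError is caught by its specific handler, not AttributeError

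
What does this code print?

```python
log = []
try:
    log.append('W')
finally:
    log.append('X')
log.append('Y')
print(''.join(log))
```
WXY

try/finally without except, no exception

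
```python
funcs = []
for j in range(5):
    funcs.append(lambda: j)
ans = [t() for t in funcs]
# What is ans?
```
[4, 4, 4, 4, 4]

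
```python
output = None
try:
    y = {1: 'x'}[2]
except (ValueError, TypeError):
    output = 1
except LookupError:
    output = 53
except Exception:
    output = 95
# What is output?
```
53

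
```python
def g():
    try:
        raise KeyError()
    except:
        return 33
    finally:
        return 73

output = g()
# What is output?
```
73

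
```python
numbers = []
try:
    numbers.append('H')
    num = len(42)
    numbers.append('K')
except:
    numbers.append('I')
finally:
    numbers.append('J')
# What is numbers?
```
['H', 'I', 'J']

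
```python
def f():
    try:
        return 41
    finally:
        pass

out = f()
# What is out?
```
41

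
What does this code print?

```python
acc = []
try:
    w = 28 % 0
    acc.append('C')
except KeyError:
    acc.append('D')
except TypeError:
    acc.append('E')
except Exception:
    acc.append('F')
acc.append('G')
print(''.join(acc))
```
FG

ZeroDivisionError not specifically caught, falls to Exception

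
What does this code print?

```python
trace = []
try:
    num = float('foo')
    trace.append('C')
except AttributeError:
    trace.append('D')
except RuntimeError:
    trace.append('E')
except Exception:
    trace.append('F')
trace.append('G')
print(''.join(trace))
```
FG

ValueError not specifically caught, falls to Exception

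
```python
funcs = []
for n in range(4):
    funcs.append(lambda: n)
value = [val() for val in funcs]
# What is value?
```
[3, 3, 3, 3]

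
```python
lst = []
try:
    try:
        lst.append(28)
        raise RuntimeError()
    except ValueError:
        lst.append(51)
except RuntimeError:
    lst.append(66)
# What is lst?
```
[28, 66]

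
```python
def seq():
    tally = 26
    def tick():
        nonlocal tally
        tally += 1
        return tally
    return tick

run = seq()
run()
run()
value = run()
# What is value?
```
29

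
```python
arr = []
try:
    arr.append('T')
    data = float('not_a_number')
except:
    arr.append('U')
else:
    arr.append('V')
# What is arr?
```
['T', 'U']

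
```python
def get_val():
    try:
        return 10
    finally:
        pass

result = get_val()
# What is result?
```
10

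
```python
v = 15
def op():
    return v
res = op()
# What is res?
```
15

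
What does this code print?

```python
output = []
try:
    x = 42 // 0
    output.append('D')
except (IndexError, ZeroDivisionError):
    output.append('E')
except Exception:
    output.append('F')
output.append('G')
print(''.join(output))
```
EG

ZeroDivisionError matches tuple containing it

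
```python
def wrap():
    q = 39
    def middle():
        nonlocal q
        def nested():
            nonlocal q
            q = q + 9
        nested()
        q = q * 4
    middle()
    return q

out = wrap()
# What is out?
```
192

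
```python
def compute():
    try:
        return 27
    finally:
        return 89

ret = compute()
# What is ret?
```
89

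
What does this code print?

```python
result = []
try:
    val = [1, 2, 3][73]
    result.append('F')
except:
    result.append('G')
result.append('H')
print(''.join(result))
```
GH

Exception raised in try, caught by bare except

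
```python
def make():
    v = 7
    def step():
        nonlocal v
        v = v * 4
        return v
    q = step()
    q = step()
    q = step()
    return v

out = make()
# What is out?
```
448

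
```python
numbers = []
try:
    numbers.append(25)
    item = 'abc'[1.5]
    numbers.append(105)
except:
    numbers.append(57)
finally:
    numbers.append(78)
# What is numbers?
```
[25, 57, 78]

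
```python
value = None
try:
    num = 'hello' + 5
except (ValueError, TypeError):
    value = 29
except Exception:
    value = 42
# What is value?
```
29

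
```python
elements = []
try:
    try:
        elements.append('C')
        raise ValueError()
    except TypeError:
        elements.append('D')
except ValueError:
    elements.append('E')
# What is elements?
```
['C', 'E']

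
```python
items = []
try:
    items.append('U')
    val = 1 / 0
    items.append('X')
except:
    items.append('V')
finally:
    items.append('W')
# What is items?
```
['U', 'V', 'W']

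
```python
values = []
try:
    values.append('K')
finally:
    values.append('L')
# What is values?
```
['K', 'L']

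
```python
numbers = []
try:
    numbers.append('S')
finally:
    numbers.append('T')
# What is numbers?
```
['S', 'T']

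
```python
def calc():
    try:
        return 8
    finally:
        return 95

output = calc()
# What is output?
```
95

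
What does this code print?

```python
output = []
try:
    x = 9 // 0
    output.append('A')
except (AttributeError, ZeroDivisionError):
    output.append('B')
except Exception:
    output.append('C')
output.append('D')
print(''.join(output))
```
BD

ZeroDivisionError matches tuple containing it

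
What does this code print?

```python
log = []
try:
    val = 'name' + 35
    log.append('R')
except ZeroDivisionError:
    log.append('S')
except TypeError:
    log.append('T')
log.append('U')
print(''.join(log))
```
TU

TypeError is caught by its specific handler, not ZeroDivisionError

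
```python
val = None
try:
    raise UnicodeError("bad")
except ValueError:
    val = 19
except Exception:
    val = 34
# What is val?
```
19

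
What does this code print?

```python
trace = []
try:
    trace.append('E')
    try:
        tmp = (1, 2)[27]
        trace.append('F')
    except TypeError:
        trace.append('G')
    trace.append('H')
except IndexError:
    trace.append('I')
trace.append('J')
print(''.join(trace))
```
EIJ

Inner handler doesn't match, propagates to outer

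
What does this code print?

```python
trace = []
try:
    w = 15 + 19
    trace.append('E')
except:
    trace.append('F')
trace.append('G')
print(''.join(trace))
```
EG

No exception, try block completes normally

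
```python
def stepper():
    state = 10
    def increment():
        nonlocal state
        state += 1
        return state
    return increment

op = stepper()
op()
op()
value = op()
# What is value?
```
13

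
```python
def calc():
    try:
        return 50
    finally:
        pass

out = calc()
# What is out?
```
50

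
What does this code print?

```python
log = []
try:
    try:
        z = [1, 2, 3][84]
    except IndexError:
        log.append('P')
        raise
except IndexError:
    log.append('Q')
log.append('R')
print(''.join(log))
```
PQR

raise without argument re-raises current exception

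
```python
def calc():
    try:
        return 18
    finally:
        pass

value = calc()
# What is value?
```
18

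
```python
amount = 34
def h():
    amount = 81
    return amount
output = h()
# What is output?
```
81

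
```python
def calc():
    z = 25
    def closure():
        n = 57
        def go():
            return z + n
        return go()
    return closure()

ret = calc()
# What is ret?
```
82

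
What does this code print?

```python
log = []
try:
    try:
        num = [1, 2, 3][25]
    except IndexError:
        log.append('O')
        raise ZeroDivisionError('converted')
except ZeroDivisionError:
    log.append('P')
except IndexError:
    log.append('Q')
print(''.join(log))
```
OP

New ZeroDivisionError raised, caught by outer ZeroDivisionError handler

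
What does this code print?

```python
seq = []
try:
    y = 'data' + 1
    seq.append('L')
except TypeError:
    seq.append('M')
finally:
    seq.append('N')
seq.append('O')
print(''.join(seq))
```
MNO

finally always runs, even after exception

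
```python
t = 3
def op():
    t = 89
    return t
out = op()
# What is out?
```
89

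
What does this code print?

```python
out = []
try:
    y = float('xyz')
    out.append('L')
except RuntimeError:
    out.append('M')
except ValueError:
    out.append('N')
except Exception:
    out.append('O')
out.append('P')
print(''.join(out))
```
NP

ValueError matches before generic Exception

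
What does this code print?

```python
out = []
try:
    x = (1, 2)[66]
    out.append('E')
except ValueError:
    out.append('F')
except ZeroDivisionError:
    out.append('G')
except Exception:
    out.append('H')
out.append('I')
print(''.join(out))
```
HI

IndexError not specifically caught, falls to Exception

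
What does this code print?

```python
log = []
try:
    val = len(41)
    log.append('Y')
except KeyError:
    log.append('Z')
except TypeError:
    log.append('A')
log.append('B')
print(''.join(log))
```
AB

TypeError is caught by its specific handler, not KeyError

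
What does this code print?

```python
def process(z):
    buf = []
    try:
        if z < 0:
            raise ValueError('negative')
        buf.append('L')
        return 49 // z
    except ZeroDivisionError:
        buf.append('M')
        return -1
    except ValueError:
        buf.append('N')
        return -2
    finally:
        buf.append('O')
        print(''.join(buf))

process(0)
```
LMO

z=0 causes ZeroDivisionError, caught, finally prints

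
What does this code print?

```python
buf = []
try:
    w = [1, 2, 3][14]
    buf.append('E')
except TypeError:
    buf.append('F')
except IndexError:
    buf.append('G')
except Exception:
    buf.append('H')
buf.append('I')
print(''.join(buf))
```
GI

IndexError matches before generic Exception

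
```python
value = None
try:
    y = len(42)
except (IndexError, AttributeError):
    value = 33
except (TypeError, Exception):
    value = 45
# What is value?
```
45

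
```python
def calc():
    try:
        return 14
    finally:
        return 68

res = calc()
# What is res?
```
68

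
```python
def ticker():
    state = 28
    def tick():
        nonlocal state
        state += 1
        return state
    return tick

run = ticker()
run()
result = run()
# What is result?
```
30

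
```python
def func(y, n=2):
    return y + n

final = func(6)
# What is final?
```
8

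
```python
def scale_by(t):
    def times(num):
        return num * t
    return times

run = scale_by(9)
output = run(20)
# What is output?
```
180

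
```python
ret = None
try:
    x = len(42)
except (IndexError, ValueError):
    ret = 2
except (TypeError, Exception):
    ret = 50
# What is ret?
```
50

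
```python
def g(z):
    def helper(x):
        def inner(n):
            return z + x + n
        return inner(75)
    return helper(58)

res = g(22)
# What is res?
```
155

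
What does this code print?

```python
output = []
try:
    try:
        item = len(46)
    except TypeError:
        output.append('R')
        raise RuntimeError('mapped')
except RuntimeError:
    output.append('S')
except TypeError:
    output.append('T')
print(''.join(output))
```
RS

New RuntimeError raised, caught by outer RuntimeError handler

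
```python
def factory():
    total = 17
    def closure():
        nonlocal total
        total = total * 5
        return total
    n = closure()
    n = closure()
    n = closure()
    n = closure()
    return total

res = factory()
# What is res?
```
10625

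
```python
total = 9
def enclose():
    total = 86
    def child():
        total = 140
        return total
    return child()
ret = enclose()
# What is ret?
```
140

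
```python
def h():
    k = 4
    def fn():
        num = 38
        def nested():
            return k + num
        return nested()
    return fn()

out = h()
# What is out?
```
42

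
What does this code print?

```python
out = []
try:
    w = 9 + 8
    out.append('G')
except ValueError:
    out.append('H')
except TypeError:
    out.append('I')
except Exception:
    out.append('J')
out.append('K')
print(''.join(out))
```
GK

No exception, try block completes normally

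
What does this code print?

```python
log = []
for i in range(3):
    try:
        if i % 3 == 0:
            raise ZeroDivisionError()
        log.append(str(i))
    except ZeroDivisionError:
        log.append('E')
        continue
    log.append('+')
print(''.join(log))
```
E1+2+

continue in except skips rest of loop body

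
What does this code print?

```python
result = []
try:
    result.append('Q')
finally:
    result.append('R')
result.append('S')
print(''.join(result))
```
QRS

try/finally without except, no exception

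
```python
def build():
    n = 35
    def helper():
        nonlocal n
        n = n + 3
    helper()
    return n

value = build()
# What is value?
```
38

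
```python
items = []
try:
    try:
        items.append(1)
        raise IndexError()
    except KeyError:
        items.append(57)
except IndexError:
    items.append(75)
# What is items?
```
[1, 75]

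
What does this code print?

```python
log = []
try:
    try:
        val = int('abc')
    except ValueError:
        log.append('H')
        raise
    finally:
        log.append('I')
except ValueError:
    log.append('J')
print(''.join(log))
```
HIJ

finally runs before re-raised exception propagates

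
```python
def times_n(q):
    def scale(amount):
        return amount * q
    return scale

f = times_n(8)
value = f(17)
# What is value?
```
136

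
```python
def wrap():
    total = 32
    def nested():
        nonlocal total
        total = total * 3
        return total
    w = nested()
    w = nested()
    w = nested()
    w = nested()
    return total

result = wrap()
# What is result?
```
2592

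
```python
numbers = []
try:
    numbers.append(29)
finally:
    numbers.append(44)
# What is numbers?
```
[29, 44]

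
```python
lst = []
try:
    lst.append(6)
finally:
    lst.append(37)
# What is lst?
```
[6, 37]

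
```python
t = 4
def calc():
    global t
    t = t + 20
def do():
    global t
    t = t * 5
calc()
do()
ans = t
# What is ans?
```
120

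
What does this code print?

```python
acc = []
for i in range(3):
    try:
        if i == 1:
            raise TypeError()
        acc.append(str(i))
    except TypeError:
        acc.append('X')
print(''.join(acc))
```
0X2

Exception on i=1 caught, loop continues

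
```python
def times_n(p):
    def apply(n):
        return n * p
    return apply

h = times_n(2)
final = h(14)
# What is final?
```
28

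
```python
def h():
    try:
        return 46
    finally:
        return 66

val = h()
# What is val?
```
66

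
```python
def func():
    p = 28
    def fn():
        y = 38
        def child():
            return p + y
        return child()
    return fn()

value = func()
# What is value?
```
66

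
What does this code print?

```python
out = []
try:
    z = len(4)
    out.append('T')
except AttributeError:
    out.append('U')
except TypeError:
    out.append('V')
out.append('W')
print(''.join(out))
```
VW

TypeError is caught by its specific handler, not AttributeError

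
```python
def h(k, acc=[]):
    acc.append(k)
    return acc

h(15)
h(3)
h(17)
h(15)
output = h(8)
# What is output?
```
[15, 3, 17, 15, 8]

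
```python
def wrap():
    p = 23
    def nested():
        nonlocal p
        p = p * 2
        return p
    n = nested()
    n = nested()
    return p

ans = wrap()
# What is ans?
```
92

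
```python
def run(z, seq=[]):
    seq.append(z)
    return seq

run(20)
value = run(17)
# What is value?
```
[20, 17]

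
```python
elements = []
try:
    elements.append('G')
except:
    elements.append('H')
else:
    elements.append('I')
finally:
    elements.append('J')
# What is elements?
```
['G', 'I', 'J']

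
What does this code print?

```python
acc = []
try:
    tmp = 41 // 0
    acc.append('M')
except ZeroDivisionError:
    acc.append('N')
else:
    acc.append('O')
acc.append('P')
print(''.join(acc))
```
NP

else block skipped when exception is caught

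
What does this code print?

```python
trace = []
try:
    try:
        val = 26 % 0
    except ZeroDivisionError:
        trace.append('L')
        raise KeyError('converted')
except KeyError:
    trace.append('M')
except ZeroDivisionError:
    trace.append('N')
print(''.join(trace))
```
LM

New KeyError raised, caught by outer KeyError handler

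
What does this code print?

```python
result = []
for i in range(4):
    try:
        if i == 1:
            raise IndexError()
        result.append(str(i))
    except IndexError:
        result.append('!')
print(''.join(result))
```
0!23

Exception on i=1 caught, loop continues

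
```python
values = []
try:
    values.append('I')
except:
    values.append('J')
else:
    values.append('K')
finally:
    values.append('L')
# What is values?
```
['I', 'K', 'L']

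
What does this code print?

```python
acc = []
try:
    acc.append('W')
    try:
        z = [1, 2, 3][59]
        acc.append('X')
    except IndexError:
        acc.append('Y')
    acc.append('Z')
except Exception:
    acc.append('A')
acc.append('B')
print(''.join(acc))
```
WYZB

Inner exception caught by inner handler, outer continues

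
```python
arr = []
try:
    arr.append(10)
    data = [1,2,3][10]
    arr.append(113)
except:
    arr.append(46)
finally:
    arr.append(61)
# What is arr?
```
[10, 46, 61]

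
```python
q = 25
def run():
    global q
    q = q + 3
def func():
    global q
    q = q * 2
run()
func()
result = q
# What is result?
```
56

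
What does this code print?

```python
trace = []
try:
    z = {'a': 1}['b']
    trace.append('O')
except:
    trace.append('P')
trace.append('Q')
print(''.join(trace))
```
PQ

Exception raised in try, caught by bare except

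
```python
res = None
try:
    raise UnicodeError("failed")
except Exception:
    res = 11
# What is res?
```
11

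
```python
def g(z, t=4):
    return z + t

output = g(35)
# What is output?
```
39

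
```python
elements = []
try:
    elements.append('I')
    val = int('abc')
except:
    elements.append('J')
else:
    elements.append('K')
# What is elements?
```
['I', 'J']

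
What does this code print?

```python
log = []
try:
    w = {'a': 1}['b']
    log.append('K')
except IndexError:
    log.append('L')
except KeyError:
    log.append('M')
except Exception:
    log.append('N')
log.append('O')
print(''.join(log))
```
MO

KeyError matches before generic Exception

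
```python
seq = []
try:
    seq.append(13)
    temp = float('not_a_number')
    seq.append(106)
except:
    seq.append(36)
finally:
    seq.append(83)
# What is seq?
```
[13, 36, 83]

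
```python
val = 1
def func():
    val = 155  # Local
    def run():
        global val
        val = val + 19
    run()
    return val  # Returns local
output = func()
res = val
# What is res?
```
20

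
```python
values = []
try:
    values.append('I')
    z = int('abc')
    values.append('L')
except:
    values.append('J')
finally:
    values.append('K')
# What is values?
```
['I', 'J', 'K']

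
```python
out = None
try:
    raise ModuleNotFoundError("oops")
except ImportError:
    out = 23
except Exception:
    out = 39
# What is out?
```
23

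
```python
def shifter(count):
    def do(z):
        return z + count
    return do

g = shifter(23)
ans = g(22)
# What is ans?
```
45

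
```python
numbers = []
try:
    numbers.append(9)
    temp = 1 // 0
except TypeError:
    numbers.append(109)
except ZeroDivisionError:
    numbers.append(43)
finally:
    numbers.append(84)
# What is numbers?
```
[9, 43, 84]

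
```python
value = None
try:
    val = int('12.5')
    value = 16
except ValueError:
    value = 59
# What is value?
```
59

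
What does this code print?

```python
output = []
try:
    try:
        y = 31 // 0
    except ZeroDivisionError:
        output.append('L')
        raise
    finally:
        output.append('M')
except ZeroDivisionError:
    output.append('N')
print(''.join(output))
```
LMN

finally runs before re-raised exception propagates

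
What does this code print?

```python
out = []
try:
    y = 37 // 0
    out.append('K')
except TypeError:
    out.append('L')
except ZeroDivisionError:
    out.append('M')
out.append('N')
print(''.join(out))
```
MN

ZeroDivisionError is caught by its specific handler, not TypeError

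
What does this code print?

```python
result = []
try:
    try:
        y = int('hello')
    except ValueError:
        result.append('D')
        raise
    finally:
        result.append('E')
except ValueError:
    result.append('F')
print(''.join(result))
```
DEF

finally runs before re-raised exception propagates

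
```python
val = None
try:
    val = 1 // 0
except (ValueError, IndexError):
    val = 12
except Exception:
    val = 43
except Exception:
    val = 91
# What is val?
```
43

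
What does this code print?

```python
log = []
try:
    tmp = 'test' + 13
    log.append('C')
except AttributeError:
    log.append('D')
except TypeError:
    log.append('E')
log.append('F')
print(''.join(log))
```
EF

TypeError is caught by its specific handler, not AttributeError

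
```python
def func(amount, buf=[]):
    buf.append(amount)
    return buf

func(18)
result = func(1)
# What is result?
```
[18, 1]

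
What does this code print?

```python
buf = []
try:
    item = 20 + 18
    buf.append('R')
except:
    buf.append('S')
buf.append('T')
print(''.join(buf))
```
RT

No exception, try block completes normally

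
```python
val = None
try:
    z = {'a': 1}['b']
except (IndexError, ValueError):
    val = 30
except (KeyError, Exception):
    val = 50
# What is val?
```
50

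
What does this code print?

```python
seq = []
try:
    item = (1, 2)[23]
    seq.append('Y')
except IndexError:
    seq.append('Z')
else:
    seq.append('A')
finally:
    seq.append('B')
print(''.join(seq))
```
ZB

Exception: except runs, else skipped, finally runs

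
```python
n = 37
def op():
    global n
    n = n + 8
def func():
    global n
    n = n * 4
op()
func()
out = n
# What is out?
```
180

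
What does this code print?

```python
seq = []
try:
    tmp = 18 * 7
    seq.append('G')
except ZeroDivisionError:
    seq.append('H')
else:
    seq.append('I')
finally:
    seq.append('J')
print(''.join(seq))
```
GIJ

else runs before finally when no exception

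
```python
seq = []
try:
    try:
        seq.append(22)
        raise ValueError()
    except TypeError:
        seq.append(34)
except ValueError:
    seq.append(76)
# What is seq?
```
[22, 76]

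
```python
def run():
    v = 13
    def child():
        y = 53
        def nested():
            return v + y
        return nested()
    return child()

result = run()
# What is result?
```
66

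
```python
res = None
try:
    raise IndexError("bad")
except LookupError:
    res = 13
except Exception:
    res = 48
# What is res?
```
13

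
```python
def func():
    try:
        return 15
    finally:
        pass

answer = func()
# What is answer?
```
15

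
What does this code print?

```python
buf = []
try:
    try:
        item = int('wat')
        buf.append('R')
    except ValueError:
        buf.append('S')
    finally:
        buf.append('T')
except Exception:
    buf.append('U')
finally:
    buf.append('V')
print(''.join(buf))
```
STV

Both finally blocks run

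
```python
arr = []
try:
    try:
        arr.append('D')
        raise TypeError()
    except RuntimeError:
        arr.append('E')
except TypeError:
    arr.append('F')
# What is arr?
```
['D', 'F']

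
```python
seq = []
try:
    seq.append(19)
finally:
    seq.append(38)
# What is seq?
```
[19, 38]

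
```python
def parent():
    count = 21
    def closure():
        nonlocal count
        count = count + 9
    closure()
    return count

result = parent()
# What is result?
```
30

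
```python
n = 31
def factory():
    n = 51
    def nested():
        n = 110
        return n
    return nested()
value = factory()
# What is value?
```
110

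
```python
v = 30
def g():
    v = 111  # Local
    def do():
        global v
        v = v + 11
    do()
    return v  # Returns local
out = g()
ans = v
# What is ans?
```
41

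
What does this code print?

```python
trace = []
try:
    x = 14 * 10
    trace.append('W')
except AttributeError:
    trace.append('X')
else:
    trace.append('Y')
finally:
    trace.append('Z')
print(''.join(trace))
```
WYZ

else runs before finally when no exception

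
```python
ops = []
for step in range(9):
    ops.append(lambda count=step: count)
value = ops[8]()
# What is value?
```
8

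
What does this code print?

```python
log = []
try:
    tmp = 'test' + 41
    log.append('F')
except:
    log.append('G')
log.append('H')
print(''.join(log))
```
GH

Exception raised in try, caught by bare except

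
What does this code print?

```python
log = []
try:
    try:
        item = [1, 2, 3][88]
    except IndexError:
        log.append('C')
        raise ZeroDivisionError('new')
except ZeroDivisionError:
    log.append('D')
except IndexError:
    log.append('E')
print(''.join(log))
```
CD

New ZeroDivisionError raised, caught by outer ZeroDivisionError handler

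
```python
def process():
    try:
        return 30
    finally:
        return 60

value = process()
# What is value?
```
60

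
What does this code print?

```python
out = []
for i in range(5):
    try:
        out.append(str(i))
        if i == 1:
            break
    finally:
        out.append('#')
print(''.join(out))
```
0#1#

finally runs even when breaking out of loop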